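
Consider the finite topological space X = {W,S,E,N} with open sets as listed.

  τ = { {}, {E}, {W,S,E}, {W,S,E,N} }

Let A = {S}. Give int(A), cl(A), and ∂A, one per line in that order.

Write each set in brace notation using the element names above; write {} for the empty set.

U open, U⊆A: {}. int(A) = ⋃ = {}
X∖A={W,E,N}, int(X∖A)={E}, hence cl(A)={W,S,N}
∂A: remove int from cl → {W,S,N}

int(A) = {}
cl(A)  = {W,S,N}
∂A     = {W,S,N}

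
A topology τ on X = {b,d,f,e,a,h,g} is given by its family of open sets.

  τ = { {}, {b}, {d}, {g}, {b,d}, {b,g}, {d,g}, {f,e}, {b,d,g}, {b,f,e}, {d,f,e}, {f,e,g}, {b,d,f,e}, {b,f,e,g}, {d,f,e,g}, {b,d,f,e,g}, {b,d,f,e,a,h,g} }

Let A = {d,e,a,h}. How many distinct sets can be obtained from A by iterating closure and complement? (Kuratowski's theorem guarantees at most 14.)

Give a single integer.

closure: X∖int(X∖A) = X∖{b,g} = {d,f,e,a,h}
Let k=closure and c=complement:
  1. A     = {d,e,a,h}
  2. kA    = {d,f,e,a,h}
  3. cA    = {b,f,g}
  4. ckA   = {b,g}
  5. kcA   = {b,f,e,a,h,g}
  6. kckA  = {b,a,h,g}
  7. ckcA  = {d}
  8. ckckA = {d,f,e}
  9. kckcA = {d,a,h}
  10. ckckcA = {b,f,e,g}
— saturated at 10

10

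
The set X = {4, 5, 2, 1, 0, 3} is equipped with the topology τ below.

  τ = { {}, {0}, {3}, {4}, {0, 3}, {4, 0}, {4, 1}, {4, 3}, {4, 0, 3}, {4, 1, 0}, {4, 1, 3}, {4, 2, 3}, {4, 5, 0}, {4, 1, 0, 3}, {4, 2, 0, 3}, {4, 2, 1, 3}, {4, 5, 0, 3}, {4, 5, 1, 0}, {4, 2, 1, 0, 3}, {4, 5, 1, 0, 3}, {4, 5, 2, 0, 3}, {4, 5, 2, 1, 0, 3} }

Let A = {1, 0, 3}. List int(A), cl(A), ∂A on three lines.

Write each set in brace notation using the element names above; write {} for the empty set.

int(A) = {0, 3}
cl(A)  = {5, 2, 1, 0, 3}
∂A     = {5, 2, 1}

U open, U⊆A: {}, {0}, {3}, {0, 3}. int(A) = ⋃ = {0, 3}
X∖A={4, 5, 2}, int(X∖A)={4}, hence cl(A)={5, 2, 1, 0, 3}
∂A: remove int from cl → {5, 2, 1}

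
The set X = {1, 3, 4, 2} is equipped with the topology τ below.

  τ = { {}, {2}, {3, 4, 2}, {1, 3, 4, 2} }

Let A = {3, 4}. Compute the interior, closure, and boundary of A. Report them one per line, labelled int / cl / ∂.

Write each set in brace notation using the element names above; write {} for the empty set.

int(A) = {}
cl(A)  = {1, 3, 4}
∂A     = {1, 3, 4}

open subsets of A: {}; so int(A) = {}
closure: X∖int(X∖A) = X∖{2} = {1, 3, 4}
∂A = {1, 3, 4} minus {} = {1, 3, 4}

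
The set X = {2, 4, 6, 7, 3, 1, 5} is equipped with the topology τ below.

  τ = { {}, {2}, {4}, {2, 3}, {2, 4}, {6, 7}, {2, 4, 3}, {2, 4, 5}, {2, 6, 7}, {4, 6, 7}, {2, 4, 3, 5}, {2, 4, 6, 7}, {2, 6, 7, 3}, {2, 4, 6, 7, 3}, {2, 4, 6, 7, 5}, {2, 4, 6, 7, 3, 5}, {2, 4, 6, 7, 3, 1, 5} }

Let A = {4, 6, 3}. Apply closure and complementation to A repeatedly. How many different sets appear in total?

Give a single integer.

closure: X∖int(X∖A) = X∖{2} = {4, 6, 7, 3, 1, 5}
Let k=closure and c=complement:
  1. A     = {4, 6, 3}
  2. kA    = {4, 6, 7, 3, 1, 5}
  3. cA    = {2, 7, 1, 5}
  4. ckA   = {2}
  5. kcA   = {2, 6, 7, 3, 1, 5}
  6. kckA  = {2, 3, 1, 5}
  7. ckcA  = {4}
  8. ckckA = {4, 6, 7}
  9. kckcA = {4, 1, 5}
  10. kckckA = {4, 6, 7, 1, 5}
  11. ckckcA = {2, 6, 7, 3}
  12. ckckckA = {2, 3}
— saturated at 12

12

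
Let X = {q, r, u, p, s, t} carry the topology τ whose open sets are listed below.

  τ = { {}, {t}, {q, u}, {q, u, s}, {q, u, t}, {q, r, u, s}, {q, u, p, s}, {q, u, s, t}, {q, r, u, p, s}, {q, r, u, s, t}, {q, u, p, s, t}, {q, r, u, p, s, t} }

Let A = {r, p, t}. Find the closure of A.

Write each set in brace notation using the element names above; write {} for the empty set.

X∖A={q, u, s}, int(X∖A)={q, u, s}, hence cl(A)={r, p, t}

{r, p, t}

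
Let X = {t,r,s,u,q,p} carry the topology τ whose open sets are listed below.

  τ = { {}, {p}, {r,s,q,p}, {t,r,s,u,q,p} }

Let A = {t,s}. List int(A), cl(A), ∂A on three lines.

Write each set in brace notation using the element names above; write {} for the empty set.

int(A) = {}
cl(A)  = {t,r,s,u,q}
∂A     = {t,r,s,u,q}

U open, U⊆A: {}. int(A) = ⋃ = {}
X∖A={r,u,q,p}, int(X∖A)={p}, hence cl(A)={t,r,s,u,q}
∂A: remove int from cl → {t,r,s,u,q}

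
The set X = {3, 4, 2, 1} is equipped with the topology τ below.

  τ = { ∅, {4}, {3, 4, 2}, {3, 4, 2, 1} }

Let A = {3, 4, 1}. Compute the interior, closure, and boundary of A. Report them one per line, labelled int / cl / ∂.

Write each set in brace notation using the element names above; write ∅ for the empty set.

int(A) = {4}
cl(A)  = {3, 4, 2, 1}
∂A     = {3, 2, 1}

opens ⊆ A: ∅, {4}; union → int = {4}
complement {2}; its interior ∅; cl(A) = X∖∅ = {3, 4, 2, 1}
boundary = {3, 4, 2, 1} ∖ {4} = {3, 2, 1}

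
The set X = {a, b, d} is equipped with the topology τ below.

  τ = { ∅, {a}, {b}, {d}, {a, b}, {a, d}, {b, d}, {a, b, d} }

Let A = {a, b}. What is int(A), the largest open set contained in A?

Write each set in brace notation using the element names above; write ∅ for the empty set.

open subsets of A: ∅, {b}, {a}, {a, b}; so int(A) = {a, b}

{a, b}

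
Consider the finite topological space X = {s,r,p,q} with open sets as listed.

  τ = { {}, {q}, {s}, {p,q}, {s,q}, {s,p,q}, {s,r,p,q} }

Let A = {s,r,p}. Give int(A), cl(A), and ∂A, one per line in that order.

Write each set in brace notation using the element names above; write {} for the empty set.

open subsets of A: {}, {s}; so int(A) = {s}
closure: X∖int(X∖A) = X∖{q} = {s,r,p}
∂A = {s,r,p} minus {s} = {r,p}

int(A) = {s}
cl(A)  = {s,r,p}
∂A     = {r,p}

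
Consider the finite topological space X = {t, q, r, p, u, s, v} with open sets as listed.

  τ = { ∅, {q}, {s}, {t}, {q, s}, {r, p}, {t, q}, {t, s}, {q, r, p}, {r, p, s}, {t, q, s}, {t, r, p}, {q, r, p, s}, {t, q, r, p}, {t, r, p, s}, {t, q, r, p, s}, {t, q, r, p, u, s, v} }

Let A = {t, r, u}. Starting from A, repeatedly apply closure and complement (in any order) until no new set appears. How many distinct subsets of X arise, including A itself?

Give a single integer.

complement {q, p, s, v}; its interior {q, s}; cl(A) = X∖{q, s} = {t, r, p, u, v}
With k = closure, c = complement:
  1. A     = {t, r, u}
  2. kA    = {t, r, p, u, v}
  3. cA    = {q, p, s, v}
  4. ckA   = {q, s}
  5. kcA   = {q, r, p, u, s, v}
  6. kckA  = {q, u, s, v}
  7. ckcA  = {t}
  8. ckckA = {t, r, p}
  9. kckcA = {t, u, v}
  10. ckckcA = {q, r, p, s}
k, c of each give nothing new

10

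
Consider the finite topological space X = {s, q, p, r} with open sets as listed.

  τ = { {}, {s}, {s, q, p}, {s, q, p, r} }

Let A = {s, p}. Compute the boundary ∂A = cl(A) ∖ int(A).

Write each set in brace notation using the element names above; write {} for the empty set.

open subsets of A: {}, {s}; so int(A) = {s}
closure: X∖int(X∖A) = X∖{} = {s, q, p, r}
∂A = {s, q, p, r} minus {s} = {q, p, r}

{q, p, r}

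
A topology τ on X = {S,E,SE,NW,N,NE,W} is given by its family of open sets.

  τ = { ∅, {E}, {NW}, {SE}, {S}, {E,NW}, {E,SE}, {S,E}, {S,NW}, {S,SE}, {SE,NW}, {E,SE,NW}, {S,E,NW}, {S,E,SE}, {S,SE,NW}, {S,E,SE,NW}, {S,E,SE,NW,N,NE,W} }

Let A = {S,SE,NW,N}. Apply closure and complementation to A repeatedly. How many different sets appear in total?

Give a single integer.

6

closure: X∖int(X∖A) = X∖{E} = {S,SE,NW,N,NE,W}
Let k=closure and c=complement:
  1. A     = {S,SE,NW,N}
  2. kA    = {S,SE,NW,N,NE,W}
  3. cA    = {E,NE,W}
  4. ckA   = {E}
  5. kcA   = {E,N,NE,W}
  6. ckcA  = {S,SE,NW}
— saturated at 6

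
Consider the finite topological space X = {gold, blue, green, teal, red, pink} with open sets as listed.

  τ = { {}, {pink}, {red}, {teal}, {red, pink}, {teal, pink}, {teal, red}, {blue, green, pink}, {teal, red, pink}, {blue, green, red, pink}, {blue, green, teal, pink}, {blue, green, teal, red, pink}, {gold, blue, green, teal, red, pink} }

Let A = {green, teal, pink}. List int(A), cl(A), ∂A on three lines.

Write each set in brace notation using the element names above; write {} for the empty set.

open subsets of A: {}, {pink}, {teal}, {teal, pink}; so int(A) = {teal, pink}
closure: X∖int(X∖A) = X∖{red} = {gold, blue, green, teal, pink}
∂A = {gold, blue, green, teal, pink} minus {teal, pink} = {gold, blue, green}

int(A) = {teal, pink}
cl(A)  = {gold, blue, green, teal, pink}
∂A     = {gold, blue, green}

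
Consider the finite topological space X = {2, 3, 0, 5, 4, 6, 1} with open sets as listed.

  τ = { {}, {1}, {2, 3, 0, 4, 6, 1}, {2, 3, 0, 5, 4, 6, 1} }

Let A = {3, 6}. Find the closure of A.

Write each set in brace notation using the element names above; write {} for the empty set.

{2, 3, 0, 5, 4, 6}

closure: X∖int(X∖A) = X∖{1} = {2, 3, 0, 5, 4, 6}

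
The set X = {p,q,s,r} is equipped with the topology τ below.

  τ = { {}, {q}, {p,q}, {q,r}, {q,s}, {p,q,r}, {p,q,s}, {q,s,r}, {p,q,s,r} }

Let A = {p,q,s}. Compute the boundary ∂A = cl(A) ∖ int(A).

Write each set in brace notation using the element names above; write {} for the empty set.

{r}

U open, U⊆A: {}, {q}, {q,s}, {p,q}, {p,q,s}. int(A) = ⋃ = {p,q,s}
X∖A={r}, int(X∖A)={}, hence cl(A)={p,q,s,r}
∂A: remove int from cl → {r}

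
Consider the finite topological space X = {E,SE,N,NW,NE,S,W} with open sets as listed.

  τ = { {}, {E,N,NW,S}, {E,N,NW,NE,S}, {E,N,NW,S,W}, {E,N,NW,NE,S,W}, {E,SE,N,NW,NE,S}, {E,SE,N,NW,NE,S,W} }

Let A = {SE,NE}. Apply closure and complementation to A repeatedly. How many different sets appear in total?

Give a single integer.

4

X∖A={E,N,NW,S,W}, int(X∖A)={E,N,NW,S,W}, hence cl(A)={SE,NE}
Orbit (k=closure, c=complement):
  1. A     = {SE,NE}
  2. cA    = {E,N,NW,S,W}
  3. kcA   = {E,SE,N,NW,NE,S,W}
  4. ckcA  = {}
(closed under both — stop)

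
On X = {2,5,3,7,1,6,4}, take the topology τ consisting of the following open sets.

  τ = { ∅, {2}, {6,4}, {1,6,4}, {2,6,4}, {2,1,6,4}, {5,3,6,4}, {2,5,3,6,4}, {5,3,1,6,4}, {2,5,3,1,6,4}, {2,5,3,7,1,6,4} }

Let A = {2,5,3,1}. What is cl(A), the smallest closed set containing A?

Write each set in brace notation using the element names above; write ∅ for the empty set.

cl via duality: int({7,6,4}) = {6,4}, so X∖{6,4} = {2,5,3,7,1}

{2,5,3,7,1}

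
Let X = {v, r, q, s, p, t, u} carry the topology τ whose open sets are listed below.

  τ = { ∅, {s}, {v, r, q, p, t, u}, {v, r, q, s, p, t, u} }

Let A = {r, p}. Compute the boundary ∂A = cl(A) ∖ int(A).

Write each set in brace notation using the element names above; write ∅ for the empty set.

{v, r, q, p, t, u}

opens ⊆ A: ∅; union → int = ∅
complement {v, q, s, t, u}; its interior {s}; cl(A) = X∖{s} = {v, r, q, p, t, u}
boundary = {v, r, q, p, t, u} ∖ ∅ = {v, r, q, p, t, u}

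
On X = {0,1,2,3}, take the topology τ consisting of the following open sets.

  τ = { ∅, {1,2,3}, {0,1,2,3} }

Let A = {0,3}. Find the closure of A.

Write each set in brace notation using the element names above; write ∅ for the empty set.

{0,1,2,3}

closure: X∖int(X∖A) = X∖∅ = {0,1,2,3}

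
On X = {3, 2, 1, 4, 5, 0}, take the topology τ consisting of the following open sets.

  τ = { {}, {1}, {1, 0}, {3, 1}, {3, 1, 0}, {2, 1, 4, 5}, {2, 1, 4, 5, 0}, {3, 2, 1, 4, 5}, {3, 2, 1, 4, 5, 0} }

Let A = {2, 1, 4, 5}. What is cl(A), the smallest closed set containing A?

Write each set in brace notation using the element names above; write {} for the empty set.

cl via duality: int({3, 0}) = {}, so X∖{} = {3, 2, 1, 4, 5, 0}

{3, 2, 1, 4, 5, 0}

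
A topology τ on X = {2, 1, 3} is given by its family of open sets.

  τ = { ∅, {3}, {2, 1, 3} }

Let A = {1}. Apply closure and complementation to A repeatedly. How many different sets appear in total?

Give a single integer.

X∖A={2, 3}, int(X∖A)={3}, hence cl(A)={2, 1}
Orbit (k=closure, c=complement):
  1. A     = {1}
  2. kA    = {2, 1}
  3. cA    = {2, 3}
  4. ckA   = {3}
  5. kcA   = {2, 1, 3}
  6. ckcA  = ∅
(closed under both — stop)

6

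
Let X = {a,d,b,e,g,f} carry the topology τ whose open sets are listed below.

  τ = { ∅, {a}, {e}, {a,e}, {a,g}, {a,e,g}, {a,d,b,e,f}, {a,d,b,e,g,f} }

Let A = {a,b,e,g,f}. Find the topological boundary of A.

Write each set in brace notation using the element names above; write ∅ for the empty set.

opens ⊆ A: ∅, {e}, {a}, {a,e}, {a,g}, {a,e,g}; union → int = {a,e,g}
complement {d}; its interior ∅; cl(A) = X∖∅ = {a,d,b,e,g,f}
boundary = {a,d,b,e,g,f} ∖ {a,e,g} = {d,b,f}

{d,b,f}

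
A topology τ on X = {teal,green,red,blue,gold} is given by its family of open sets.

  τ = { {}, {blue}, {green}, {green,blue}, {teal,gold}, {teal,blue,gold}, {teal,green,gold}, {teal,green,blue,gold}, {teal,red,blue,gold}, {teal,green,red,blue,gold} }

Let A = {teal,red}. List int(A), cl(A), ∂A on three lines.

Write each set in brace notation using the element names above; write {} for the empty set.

open subsets of A: {}; so int(A) = {}
closure: X∖int(X∖A) = X∖{green,blue} = {teal,red,gold}
∂A = {teal,red,gold} minus {} = {teal,red,gold}

int(A) = {}
cl(A)  = {teal,red,gold}
∂A     = {teal,red,gold}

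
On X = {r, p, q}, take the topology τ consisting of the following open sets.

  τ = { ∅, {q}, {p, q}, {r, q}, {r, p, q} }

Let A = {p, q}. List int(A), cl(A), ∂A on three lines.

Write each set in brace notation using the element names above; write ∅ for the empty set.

int(A) = {p, q}
cl(A)  = {r, p, q}
∂A     = {r}

opens ⊆ A: ∅, {q}, {p, q}; union → int = {p, q}
complement {r}; its interior ∅; cl(A) = X∖∅ = {r, p, q}
boundary = {r, p, q} ∖ {p, q} = {r}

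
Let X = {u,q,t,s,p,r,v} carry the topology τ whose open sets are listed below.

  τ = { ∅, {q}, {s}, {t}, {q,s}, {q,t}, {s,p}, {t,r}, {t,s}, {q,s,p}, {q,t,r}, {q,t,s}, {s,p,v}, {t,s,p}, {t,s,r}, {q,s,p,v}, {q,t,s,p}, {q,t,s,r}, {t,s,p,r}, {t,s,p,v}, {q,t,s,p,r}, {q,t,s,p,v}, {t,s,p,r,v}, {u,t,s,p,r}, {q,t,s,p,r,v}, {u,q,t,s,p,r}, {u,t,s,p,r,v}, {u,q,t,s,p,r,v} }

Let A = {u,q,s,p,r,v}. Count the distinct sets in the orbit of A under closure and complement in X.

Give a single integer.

closure: X∖int(X∖A) = X∖{t} = {u,q,s,p,r,v}
Let k=closure and c=complement:
  1. A     = {u,q,s,p,r,v}
  2. cA    = {t}
  3. kcA   = {u,t,r}
  4. ckcA  = {q,s,p,v}
  5. kckcA = {u,q,s,p,v}
  6. ckckcA = {t,r}
— saturated at 6

6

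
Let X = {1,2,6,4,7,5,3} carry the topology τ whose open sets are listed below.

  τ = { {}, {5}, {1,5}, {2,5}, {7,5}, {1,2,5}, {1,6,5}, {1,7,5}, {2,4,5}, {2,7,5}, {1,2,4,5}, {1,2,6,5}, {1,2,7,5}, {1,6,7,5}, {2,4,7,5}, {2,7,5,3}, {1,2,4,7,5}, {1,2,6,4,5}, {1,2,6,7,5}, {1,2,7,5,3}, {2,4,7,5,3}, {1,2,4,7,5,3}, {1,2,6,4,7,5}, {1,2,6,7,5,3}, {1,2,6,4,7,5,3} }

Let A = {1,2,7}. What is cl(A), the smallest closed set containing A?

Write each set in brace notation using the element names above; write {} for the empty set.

closure: X∖int(X∖A) = X∖{5} = {1,2,6,4,7,3}

{1,2,6,4,7,3}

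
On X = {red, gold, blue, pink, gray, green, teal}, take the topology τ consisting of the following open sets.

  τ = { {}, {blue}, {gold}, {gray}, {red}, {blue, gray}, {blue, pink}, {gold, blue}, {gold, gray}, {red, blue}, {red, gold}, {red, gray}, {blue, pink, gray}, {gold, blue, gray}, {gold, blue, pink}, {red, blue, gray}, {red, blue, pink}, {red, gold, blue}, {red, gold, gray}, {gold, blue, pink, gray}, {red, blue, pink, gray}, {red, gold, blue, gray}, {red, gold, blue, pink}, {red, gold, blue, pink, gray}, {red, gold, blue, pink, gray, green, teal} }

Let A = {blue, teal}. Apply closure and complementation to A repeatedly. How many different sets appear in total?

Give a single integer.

8

closure: X∖int(X∖A) = X∖{red, gold, gray} = {blue, pink, green, teal}
Let k=closure and c=complement:
  1. A     = {blue, teal}
  2. kA    = {blue, pink, green, teal}
  3. cA    = {red, gold, pink, gray, green}
  4. ckA   = {red, gold, gray}
  5. kcA   = {red, gold, pink, gray, green, teal}
  6. kckA  = {red, gold, gray, green, teal}
  7. ckcA  = {blue}
  8. ckckA = {blue, pink}
— saturated at 8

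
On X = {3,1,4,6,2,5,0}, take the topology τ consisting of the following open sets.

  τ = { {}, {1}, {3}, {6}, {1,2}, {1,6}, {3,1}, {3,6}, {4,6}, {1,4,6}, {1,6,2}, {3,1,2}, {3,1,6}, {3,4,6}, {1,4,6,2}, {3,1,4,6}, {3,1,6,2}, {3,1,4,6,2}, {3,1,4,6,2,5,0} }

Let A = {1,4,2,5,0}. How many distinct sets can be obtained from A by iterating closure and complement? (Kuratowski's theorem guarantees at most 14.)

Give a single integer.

closure: X∖int(X∖A) = X∖{3,6} = {1,4,2,5,0}
Let k=closure and c=complement:
  1. A     = {1,4,2,5,0}
  2. cA    = {3,6}
  3. kcA   = {3,4,6,5,0}
  4. ckcA  = {1,2}
  5. kckcA = {1,2,5,0}
  6. ckckcA = {3,4,6}
— saturated at 6

6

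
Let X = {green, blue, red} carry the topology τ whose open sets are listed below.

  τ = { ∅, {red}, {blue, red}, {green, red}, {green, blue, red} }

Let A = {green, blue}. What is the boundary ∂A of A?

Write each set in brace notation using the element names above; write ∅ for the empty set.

{green, blue}

open subsets of A: ∅; so int(A) = ∅
closure: X∖int(X∖A) = X∖{red} = {green, blue}
∂A = {green, blue} minus ∅ = {green, blue}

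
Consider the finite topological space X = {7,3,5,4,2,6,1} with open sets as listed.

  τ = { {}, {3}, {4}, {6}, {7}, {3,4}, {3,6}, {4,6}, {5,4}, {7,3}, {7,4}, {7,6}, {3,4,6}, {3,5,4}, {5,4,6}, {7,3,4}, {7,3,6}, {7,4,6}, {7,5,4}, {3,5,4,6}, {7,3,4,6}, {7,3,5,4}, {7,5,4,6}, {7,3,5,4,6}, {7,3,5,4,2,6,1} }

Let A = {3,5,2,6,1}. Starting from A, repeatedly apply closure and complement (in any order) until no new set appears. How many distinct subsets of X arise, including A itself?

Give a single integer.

6

closure: X∖int(X∖A) = X∖{7,4} = {3,5,2,6,1}
Let k=closure and c=complement:
  1. A     = {3,5,2,6,1}
  2. cA    = {7,4}
  3. kcA   = {7,5,4,2,1}
  4. ckcA  = {3,6}
  5. kckcA = {3,2,6,1}
  6. ckckcA = {7,5,4}
— saturated at 6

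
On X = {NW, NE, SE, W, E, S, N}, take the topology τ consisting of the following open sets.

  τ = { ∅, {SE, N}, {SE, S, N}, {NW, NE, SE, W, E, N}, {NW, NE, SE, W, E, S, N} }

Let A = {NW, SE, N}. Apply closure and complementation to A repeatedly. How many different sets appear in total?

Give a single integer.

6

cl via duality: int({NE, W, E, S}) = ∅, so X∖∅ = {NW, NE, SE, W, E, S, N}
Write k for closure, c for complement:
  1. A     = {NW, SE, N}
  2. kA    = {NW, NE, SE, W, E, S, N}
  3. cA    = {NE, W, E, S}
  4. ckA   = ∅
  5. kcA   = {NW, NE, W, E, S}
  6. ckcA  = {SE, N}
applying k or c yields no new set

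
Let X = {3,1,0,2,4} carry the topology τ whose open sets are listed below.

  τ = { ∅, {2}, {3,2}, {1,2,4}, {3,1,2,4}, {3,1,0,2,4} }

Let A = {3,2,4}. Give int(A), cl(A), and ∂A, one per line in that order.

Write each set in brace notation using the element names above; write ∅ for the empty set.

int(A) = {3,2}
cl(A)  = {3,1,0,2,4}
∂A     = {1,0,4}

interior: largest open inside A is {3,2} (from ∅, {2}, {3,2})
cl via duality: int({1,0}) = ∅, so X∖∅ = {3,1,0,2,4}
cl∖int = {1,0,4}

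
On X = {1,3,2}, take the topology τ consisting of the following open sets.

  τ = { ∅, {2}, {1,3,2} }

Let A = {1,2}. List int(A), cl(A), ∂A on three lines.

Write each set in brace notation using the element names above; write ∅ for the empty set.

U open, U⊆A: ∅, {2}. int(A) = ⋃ = {2}
X∖A={3}, int(X∖A)=∅, hence cl(A)={1,3,2}
∂A: remove int from cl → {1,3}

int(A) = {2}
cl(A)  = {1,3,2}
∂A     = {1,3}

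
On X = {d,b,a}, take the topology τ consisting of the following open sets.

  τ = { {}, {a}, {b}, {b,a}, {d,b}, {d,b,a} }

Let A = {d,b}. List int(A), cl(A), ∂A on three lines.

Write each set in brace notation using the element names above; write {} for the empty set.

int(A) = {d,b}
cl(A)  = {d,b}
∂A     = {}

U open, U⊆A: {}, {b}, {d,b}. int(A) = ⋃ = {d,b}
X∖A={a}, int(X∖A)={a}, hence cl(A)={d,b}
∂A: remove int from cl → {}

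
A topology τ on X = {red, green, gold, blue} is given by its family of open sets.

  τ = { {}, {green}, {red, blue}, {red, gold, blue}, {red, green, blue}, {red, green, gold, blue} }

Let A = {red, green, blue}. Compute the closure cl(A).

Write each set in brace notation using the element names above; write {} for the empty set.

{red, green, gold, blue}

X∖A={gold}, int(X∖A)={}, hence cl(A)={red, green, gold, blue}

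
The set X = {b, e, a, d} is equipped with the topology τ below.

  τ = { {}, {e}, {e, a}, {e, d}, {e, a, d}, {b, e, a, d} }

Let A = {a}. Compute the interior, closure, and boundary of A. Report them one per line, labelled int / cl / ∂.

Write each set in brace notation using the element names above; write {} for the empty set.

opens ⊆ A: {}; union → int = {}
complement {b, e, d}; its interior {e, d}; cl(A) = X∖{e, d} = {b, a}
boundary = {b, a} ∖ {} = {b, a}

int(A) = {}
cl(A)  = {b, a}
∂A     = {b, a}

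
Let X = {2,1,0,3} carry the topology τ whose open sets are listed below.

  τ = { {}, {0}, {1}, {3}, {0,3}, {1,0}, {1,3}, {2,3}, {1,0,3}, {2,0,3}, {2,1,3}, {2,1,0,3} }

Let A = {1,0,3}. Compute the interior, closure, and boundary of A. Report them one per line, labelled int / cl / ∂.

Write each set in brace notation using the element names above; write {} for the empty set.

int(A) = {1,0,3}
cl(A)  = {2,1,0,3}
∂A     = {2}

opens ⊆ A: {}, {0}, {3}, {1}, {0,3}, {1,3}, {1,0}, {1,0,3}; union → int = {1,0,3}
complement {2}; its interior {}; cl(A) = X∖{} = {2,1,0,3}
boundary = {2,1,0,3} ∖ {1,0,3} = {2}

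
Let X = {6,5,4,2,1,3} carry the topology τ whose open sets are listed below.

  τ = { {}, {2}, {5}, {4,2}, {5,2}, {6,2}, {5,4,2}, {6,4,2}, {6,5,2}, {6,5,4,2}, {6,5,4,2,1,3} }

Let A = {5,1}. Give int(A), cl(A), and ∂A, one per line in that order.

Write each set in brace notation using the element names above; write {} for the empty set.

int(A) = {5}
cl(A)  = {5,1,3}
∂A     = {1,3}

U open, U⊆A: {}, {5}. int(A) = ⋃ = {5}
X∖A={6,4,2,3}, int(X∖A)={6,4,2}, hence cl(A)={5,1,3}
∂A: remove int from cl → {1,3}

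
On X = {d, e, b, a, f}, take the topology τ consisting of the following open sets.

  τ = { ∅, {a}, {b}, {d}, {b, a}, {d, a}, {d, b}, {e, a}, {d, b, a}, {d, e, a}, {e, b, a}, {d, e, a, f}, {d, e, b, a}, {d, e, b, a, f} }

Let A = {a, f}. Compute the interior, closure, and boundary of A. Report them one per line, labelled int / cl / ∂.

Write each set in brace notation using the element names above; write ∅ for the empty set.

U open, U⊆A: ∅, {a}. int(A) = ⋃ = {a}
X∖A={d, e, b}, int(X∖A)={d, b}, hence cl(A)={e, a, f}
∂A: remove int from cl → {e, f}

int(A) = {a}
cl(A)  = {e, a, f}
∂A     = {e, f}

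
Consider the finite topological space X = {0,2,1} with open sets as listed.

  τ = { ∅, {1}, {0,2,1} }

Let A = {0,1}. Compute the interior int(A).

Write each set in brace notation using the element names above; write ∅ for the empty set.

{1}

U open, U⊆A: ∅, {1}. int(A) = ⋃ = {1}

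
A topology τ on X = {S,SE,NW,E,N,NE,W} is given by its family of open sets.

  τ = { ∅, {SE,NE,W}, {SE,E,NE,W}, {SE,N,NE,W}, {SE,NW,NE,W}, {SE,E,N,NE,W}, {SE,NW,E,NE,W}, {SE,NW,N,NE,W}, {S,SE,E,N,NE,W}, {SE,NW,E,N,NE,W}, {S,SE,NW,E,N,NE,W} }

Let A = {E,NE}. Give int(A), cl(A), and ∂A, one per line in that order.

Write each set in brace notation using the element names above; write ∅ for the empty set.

int(A) = ∅
cl(A)  = {S,SE,NW,E,N,NE,W}
∂A     = {S,SE,NW,E,N,NE,W}

opens ⊆ A: ∅; union → int = ∅
complement {S,SE,NW,N,W}; its interior ∅; cl(A) = X∖∅ = {S,SE,NW,E,N,NE,W}
boundary = {S,SE,NW,E,N,NE,W} ∖ ∅ = {S,SE,NW,E,N,NE,W}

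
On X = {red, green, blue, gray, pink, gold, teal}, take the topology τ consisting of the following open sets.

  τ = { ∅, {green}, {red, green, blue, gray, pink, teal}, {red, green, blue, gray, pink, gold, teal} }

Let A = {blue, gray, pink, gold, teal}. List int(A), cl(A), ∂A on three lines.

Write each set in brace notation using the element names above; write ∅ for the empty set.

interior: largest open inside A is ∅ (from ∅)
cl via duality: int({red, green}) = {green}, so X∖{green} = {red, blue, gray, pink, gold, teal}
cl∖int = {red, blue, gray, pink, gold, teal}

int(A) = ∅
cl(A)  = {red, blue, gray, pink, gold, teal}
∂A     = {red, blue, gray, pink, gold, teal}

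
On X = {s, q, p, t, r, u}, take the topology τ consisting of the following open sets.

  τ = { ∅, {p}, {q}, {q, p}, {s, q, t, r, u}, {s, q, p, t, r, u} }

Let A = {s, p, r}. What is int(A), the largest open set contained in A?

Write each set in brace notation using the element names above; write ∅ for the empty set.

{p}

opens ⊆ A: ∅, {p}; union → int = {p}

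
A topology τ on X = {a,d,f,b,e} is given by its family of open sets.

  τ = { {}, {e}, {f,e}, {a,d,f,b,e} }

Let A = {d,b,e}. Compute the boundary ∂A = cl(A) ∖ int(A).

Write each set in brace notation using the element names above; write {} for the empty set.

opens ⊆ A: {}, {e}; union → int = {e}
complement {a,f}; its interior {}; cl(A) = X∖{} = {a,d,f,b,e}
boundary = {a,d,f,b,e} ∖ {e} = {a,d,f,b}

{a,d,f,b}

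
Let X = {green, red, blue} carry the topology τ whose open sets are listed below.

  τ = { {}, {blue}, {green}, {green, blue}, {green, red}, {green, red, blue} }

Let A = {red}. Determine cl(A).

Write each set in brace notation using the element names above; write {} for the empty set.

{red}

closure: X∖int(X∖A) = X∖{green, blue} = {red}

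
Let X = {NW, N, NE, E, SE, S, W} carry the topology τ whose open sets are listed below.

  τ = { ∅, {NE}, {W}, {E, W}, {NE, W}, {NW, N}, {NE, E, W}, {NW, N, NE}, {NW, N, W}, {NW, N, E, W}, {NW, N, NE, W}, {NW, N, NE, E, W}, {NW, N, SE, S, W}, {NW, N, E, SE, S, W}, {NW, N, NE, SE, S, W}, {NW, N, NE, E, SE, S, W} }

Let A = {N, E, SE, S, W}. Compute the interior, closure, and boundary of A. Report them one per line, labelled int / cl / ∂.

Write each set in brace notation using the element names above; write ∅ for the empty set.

interior: largest open inside A is {E, W} (from ∅, {W}, {E, W})
cl via duality: int({NW, NE}) = {NE}, so X∖{NE} = {NW, N, E, SE, S, W}
cl∖int = {NW, N, SE, S}

int(A) = {E, W}
cl(A)  = {NW, N, E, SE, S, W}
∂A     = {NW, N, SE, S}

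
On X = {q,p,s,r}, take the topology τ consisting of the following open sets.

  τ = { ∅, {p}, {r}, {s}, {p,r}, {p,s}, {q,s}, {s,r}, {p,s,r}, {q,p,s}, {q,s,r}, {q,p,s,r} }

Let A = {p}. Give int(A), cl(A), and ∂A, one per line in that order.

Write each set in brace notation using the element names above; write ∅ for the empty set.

U open, U⊆A: ∅, {p}. int(A) = ⋃ = {p}
X∖A={q,s,r}, int(X∖A)={q,s,r}, hence cl(A)={p}
∂A: remove int from cl → ∅

int(A) = {p}
cl(A)  = {p}
∂A     = ∅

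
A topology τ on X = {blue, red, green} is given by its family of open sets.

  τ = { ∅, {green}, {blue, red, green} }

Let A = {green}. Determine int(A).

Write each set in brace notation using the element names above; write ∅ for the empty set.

{green}

interior: largest open inside A is {green} (from ∅, {green})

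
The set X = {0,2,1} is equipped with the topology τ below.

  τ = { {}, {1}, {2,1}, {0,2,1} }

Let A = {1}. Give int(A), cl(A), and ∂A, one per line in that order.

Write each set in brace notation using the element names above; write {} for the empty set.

int(A) = {1}
cl(A)  = {0,2,1}
∂A     = {0,2}

interior: largest open inside A is {1} (from {}, {1})
cl via duality: int({0,2}) = {}, so X∖{} = {0,2,1}
cl∖int = {0,2}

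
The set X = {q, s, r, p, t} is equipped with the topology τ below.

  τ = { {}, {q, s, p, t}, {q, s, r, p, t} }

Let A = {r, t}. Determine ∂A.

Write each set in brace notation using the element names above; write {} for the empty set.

{q, s, r, p, t}

open subsets of A: {}; so int(A) = {}
closure: X∖int(X∖A) = X∖{} = {q, s, r, p, t}
∂A = {q, s, r, p, t} minus {} = {q, s, r, p, t}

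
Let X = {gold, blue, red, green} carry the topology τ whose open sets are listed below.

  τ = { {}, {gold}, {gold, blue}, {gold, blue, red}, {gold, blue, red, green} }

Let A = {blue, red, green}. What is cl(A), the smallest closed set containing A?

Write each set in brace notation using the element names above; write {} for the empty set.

{blue, red, green}

complement {gold}; its interior {gold}; cl(A) = X∖{gold} = {blue, red, green}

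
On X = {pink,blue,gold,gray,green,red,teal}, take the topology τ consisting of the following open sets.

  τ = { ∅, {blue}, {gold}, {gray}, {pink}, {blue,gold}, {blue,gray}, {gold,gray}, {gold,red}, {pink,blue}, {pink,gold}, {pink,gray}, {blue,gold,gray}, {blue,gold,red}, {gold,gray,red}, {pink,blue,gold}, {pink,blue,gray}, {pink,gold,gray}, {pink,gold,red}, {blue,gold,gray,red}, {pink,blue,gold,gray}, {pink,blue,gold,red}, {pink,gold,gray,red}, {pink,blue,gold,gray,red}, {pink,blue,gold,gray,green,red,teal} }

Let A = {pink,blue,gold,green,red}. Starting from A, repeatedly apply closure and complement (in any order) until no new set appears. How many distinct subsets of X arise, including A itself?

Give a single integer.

6

X∖A={gray,teal}, int(X∖A)={gray}, hence cl(A)={pink,blue,gold,green,red,teal}
Orbit (k=closure, c=complement):
  1. A     = {pink,blue,gold,green,red}
  2. kA    = {pink,blue,gold,green,red,teal}
  3. cA    = {gray,teal}
  4. ckA   = {gray}
  5. kcA   = {gray,green,teal}
  6. ckcA  = {pink,blue,gold,red}
(closed under both — stop)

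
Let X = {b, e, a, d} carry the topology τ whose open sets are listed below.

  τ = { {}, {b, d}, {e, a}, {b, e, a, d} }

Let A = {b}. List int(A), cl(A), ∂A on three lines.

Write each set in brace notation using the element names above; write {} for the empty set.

open subsets of A: {}; so int(A) = {}
closure: X∖int(X∖A) = X∖{e, a} = {b, d}
∂A = {b, d} minus {} = {b, d}

int(A) = {}
cl(A)  = {b, d}
∂A     = {b, d}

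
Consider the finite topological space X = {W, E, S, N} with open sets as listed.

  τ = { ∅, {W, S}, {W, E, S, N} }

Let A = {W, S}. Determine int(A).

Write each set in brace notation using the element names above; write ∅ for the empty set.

{W, S}

U open, U⊆A: ∅, {W, S}. int(A) = ⋃ = {W, S}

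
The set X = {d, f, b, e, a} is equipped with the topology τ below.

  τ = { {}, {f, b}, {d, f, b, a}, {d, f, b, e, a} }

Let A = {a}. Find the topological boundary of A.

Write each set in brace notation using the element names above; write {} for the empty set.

{d, e, a}

U open, U⊆A: {}. int(A) = ⋃ = {}
X∖A={d, f, b, e}, int(X∖A)={f, b}, hence cl(A)={d, e, a}
∂A: remove int from cl → {d, e, a}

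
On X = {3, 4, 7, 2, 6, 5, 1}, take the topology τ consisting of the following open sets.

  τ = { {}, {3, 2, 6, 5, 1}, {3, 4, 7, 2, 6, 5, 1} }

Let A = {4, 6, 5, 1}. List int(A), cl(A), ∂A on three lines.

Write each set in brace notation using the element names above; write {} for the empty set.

opens ⊆ A: {}; union → int = {}
complement {3, 7, 2}; its interior {}; cl(A) = X∖{} = {3, 4, 7, 2, 6, 5, 1}
boundary = {3, 4, 7, 2, 6, 5, 1} ∖ {} = {3, 4, 7, 2, 6, 5, 1}

int(A) = {}
cl(A)  = {3, 4, 7, 2, 6, 5, 1}
∂A     = {3, 4, 7, 2, 6, 5, 1}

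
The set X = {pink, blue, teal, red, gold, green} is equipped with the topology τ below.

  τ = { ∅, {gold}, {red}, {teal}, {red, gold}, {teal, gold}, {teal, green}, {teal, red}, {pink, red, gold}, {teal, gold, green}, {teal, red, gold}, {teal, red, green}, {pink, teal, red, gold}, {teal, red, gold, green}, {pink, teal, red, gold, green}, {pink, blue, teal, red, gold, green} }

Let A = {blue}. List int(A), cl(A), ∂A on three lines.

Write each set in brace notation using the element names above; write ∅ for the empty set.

interior: largest open inside A is ∅ (from ∅)
cl via duality: int({pink, teal, red, gold, green}) = {pink, teal, red, gold, green}, so X∖{pink, teal, red, gold, green} = {blue}
cl∖int = {blue}

int(A) = ∅
cl(A)  = {blue}
∂A     = {blue}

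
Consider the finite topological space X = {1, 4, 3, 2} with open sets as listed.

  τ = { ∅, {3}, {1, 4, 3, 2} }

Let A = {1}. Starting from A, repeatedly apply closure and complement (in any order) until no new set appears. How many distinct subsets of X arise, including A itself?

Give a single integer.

6

complement {4, 3, 2}; its interior {3}; cl(A) = X∖{3} = {1, 4, 2}
With k = closure, c = complement:
  1. A     = {1}
  2. kA    = {1, 4, 2}
  3. cA    = {4, 3, 2}
  4. ckA   = {3}
  5. kcA   = {1, 4, 3, 2}
  6. ckcA  = ∅
k, c of each give nothing new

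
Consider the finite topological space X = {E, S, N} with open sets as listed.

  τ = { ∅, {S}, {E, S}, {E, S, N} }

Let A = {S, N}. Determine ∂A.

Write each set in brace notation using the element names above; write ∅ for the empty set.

{E, N}

interior: largest open inside A is {S} (from ∅, {S})
cl via duality: int({E}) = ∅, so X∖∅ = {E, S, N}
cl∖int = {E, N}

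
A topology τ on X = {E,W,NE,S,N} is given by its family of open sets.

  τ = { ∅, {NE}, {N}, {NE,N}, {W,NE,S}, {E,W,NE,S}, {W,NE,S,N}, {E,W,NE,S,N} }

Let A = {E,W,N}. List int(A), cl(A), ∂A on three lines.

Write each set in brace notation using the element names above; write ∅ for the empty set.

int(A) = {N}
cl(A)  = {E,W,S,N}
∂A     = {E,W,S}

opens ⊆ A: ∅, {N}; union → int = {N}
complement {NE,S}; its interior {NE}; cl(A) = X∖{NE} = {E,W,S,N}
boundary = {E,W,S,N} ∖ {N} = {E,W,S}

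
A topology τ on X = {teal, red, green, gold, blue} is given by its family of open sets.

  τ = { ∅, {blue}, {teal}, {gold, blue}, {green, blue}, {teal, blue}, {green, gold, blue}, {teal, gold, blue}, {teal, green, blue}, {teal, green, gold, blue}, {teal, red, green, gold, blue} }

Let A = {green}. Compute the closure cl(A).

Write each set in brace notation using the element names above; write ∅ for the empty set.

{red, green}

complement {teal, red, gold, blue}; its interior {teal, gold, blue}; cl(A) = X∖{teal, gold, blue} = {red, green}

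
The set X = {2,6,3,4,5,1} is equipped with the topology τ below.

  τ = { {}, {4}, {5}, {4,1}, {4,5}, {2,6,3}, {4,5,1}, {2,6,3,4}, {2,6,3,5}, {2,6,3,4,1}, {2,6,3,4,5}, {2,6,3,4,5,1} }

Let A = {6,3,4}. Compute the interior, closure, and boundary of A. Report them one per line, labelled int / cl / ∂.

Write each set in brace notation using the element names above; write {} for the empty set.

interior: largest open inside A is {4} (from {}, {4})
cl via duality: int({2,5,1}) = {5}, so X∖{5} = {2,6,3,4,1}
cl∖int = {2,6,3,1}

int(A) = {4}
cl(A)  = {2,6,3,4,1}
∂A     = {2,6,3,1}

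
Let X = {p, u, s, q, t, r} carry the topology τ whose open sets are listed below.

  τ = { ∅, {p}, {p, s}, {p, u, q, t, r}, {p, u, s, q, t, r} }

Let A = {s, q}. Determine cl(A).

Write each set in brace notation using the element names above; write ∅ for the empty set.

closure: X∖int(X∖A) = X∖{p} = {u, s, q, t, r}

{u, s, q, t, r}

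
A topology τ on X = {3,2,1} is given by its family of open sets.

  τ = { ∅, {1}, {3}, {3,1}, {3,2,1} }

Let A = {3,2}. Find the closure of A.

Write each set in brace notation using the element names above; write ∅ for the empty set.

cl via duality: int({1}) = {1}, so X∖{1} = {3,2}

{3,2}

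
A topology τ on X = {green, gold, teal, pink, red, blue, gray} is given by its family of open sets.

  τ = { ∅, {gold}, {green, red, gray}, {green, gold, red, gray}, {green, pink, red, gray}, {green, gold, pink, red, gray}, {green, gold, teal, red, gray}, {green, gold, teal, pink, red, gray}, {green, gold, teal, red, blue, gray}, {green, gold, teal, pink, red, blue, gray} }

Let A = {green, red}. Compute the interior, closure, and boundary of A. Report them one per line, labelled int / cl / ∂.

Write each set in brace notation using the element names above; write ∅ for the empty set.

U open, U⊆A: ∅. int(A) = ⋃ = ∅
X∖A={gold, teal, pink, blue, gray}, int(X∖A)={gold}, hence cl(A)={green, teal, pink, red, blue, gray}
∂A: remove int from cl → {green, teal, pink, red, blue, gray}

int(A) = ∅
cl(A)  = {green, teal, pink, red, blue, gray}
∂A     = {green, teal, pink, red, blue, gray}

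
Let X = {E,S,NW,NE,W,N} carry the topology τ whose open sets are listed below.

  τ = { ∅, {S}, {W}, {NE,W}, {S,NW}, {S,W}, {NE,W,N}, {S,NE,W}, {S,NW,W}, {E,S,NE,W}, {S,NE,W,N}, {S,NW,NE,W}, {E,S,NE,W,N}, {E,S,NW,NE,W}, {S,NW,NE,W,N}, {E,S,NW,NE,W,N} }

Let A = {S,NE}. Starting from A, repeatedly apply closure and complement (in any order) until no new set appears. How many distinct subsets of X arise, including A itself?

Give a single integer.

cl via duality: int({E,NW,W,N}) = {W}, so X∖{W} = {E,S,NW,NE,N}
Write k for closure, c for complement:
  1. A     = {S,NE}
  2. kA    = {E,S,NW,NE,N}
  3. cA    = {E,NW,W,N}
  4. ckA   = {W}
  5. kcA   = {E,NW,NE,W,N}
  6. kckA  = {E,NE,W,N}
  7. ckcA  = {S}
  8. ckckA = {S,NW}
  9. kckcA = {E,S,NW}
  10. ckckcA = {NE,W,N}
applying k or c yields no new set

10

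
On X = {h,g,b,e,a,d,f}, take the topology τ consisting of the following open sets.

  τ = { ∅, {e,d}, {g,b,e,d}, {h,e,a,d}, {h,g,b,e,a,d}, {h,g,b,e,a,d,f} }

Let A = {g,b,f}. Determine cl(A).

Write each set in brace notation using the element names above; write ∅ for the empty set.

complement {h,e,a,d}; its interior {h,e,a,d}; cl(A) = X∖{h,e,a,d} = {g,b,f}

{g,b,f}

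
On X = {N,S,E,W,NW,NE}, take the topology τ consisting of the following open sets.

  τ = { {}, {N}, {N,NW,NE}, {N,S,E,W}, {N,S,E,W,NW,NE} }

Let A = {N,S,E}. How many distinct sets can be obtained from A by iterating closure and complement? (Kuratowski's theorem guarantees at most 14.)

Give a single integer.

6

cl via duality: int({W,NW,NE}) = {}, so X∖{} = {N,S,E,W,NW,NE}
Write k for closure, c for complement:
  1. A     = {N,S,E}
  2. kA    = {N,S,E,W,NW,NE}
  3. cA    = {W,NW,NE}
  4. ckA   = {}
  5. kcA   = {S,E,W,NW,NE}
  6. ckcA  = {N}
applying k or c yields no new set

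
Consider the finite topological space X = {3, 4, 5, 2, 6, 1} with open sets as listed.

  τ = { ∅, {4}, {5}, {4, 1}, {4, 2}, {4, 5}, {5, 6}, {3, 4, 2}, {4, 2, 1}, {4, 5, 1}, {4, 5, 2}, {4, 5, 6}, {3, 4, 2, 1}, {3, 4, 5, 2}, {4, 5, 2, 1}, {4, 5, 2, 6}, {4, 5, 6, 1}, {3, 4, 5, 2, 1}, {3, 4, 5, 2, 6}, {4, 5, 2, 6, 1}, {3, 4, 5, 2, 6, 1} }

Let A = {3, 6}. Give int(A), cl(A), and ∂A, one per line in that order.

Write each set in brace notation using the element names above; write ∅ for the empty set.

int(A) = ∅
cl(A)  = {3, 6}
∂A     = {3, 6}

opens ⊆ A: ∅; union → int = ∅
complement {4, 5, 2, 1}; its interior {4, 5, 2, 1}; cl(A) = X∖{4, 5, 2, 1} = {3, 6}
boundary = {3, 6} ∖ ∅ = {3, 6}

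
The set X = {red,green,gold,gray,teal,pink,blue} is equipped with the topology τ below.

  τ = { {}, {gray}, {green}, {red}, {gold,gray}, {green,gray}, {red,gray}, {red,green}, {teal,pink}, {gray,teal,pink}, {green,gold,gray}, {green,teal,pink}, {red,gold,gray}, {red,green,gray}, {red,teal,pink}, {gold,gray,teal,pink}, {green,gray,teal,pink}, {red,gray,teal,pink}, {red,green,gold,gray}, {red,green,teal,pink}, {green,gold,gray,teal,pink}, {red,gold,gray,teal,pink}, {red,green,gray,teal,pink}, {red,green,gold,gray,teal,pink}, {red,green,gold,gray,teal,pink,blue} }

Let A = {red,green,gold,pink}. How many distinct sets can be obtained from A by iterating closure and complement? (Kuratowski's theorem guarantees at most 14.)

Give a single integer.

cl via duality: int({gray,teal,blue}) = {gray}, so X∖{gray} = {red,green,gold,teal,pink,blue}
Write k for closure, c for complement:
  1. A     = {red,green,gold,pink}
  2. kA    = {red,green,gold,teal,pink,blue}
  3. cA    = {gray,teal,blue}
  4. ckA   = {gray}
  5. kcA   = {gold,gray,teal,pink,blue}
  6. kckA  = {gold,gray,blue}
  7. ckcA  = {red,green}
  8. ckckA = {red,green,teal,pink}
  9. kckcA = {red,green,blue}
  10. kckckA = {red,green,teal,pink,blue}
  11. ckckcA = {gold,gray,teal,pink}
  12. ckckckA = {gold,gray}
applying k or c yields no new set

12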